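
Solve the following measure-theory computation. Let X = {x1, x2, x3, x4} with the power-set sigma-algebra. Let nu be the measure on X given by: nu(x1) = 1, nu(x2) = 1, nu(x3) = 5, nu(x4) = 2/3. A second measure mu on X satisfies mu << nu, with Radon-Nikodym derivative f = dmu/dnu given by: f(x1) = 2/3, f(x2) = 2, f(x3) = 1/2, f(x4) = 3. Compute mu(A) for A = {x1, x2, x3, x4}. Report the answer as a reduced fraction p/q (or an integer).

By the defining property of the Radon-Nikodym derivative, for every measurable set A,
  mu(A) = integral_A f dnu.
Since nu is a discrete measure concentrated on the atoms of X, the integral over A reduces to the sum
  mu(A) = sum_{x in A} f(x) * nu({x}).
Computing each term:
  x1: f(x1) * nu(x1) = 2/3 * 1 = 2/3.
  x2: f(x2) * nu(x2) = 2 * 1 = 2.
  x3: f(x3) * nu(x3) = 1/2 * 5 = 5/2.
  x4: f(x4) * nu(x4) = 3 * 2/3 = 2.
Summing: mu(A) = 2/3 + 2 + 5/2 + 2 = 43/6.

43/6


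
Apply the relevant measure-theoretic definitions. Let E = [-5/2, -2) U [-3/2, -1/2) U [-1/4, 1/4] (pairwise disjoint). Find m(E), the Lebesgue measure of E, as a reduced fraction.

For pairwise disjoint intervals, m(union_i I_i) = sum_i m(I_i),
and m is invariant under swapping open/closed endpoints (single points have measure 0).
So m(E) = sum_i (b_i - a_i).
  I_1 has length -2 - (-5/2) = 1/2.
  I_2 has length -1/2 - (-3/2) = 1.
  I_3 has length 1/4 - (-1/4) = 1/2.
Summing:
  m(E) = 1/2 + 1 + 1/2 = 2.

2


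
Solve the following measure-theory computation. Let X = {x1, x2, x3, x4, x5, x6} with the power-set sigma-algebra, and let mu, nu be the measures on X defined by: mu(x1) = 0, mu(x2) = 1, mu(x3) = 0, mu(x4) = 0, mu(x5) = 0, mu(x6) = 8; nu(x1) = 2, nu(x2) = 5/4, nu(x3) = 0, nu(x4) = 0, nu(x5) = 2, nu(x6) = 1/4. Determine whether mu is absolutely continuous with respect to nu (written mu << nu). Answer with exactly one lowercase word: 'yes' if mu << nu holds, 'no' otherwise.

mu << nu means: every nu-null measurable set is also mu-null; equivalently, for every atom x, if nu({x}) = 0 then mu({x}) = 0.
Checking each atom:
  x1: nu = 2 > 0 -> no constraint.
  x2: nu = 5/4 > 0 -> no constraint.
  x3: nu = 0, mu = 0 -> consistent with mu << nu.
  x4: nu = 0, mu = 0 -> consistent with mu << nu.
  x5: nu = 2 > 0 -> no constraint.
  x6: nu = 1/4 > 0 -> no constraint.
No atom violates the condition. Therefore mu << nu.

yes


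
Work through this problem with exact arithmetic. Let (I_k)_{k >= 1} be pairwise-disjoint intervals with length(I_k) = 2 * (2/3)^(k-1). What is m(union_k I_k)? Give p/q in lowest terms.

By countable additivity of the Lebesgue measure on pairwise disjoint measurable sets,
  m(union_{k >= 1} I_k) = sum_{k >= 1} m(I_k) = sum_{k >= 1} a * r^(k-1),
  with a = 2 and r = 2/3.
Since 0 < r = 2/3 < 1, the geometric series converges:
  sum_{k >= 1} a * r^(k-1) = a / (1 - r).
  = 2 / (1 - 2/3)
  = 2 / (1/3)
  = 6.

6


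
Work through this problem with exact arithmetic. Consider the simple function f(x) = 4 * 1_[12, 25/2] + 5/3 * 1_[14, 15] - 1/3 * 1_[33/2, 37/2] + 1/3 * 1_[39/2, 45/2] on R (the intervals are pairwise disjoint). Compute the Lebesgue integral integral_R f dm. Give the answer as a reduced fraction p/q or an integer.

For a simple function f = sum_i c_i * 1_{A_i} with disjoint A_i,
  integral f dm = sum_i c_i * m(A_i).
Lengths of the A_i:
  m(A_1) = 25/2 - 12 = 1/2.
  m(A_2) = 15 - 14 = 1.
  m(A_3) = 37/2 - 33/2 = 2.
  m(A_4) = 45/2 - 39/2 = 3.
Contributions c_i * m(A_i):
  (4) * (1/2) = 2.
  (5/3) * (1) = 5/3.
  (-1/3) * (2) = -2/3.
  (1/3) * (3) = 1.
Total: 2 + 5/3 - 2/3 + 1 = 4.

4


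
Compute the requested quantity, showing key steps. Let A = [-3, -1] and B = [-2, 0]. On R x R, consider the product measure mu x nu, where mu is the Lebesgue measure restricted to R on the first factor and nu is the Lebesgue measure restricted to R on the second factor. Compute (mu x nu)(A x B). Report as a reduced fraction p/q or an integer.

For a measurable rectangle A x B, the product measure satisfies
  (mu x nu)(A x B) = mu(A) * nu(B).
  mu(A) = 2.
  nu(B) = 2.
  (mu x nu)(A x B) = 2 * 2 = 4.

4


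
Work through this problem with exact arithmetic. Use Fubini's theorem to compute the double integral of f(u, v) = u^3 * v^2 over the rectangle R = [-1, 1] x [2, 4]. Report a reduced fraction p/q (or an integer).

f(u, v) is a tensor product of a function of u and a function of v, and both factors are bounded continuous (hence Lebesgue integrable) on the rectangle, so Fubini's theorem applies:
  integral_R f d(m x m) = (integral_a1^b1 u^3 du) * (integral_a2^b2 v^2 dv).
Inner integral in u: integral_{-1}^{1} u^3 du = (1^4 - (-1)^4)/4
  = 0.
Inner integral in v: integral_{2}^{4} v^2 dv = (4^3 - 2^3)/3
  = 56/3.
Product: (0) * (56/3) = 0.

0


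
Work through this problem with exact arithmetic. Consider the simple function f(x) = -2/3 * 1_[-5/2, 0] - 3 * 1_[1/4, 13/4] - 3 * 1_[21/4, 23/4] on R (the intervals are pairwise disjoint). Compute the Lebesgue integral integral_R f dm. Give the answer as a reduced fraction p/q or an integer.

For a simple function f = sum_i c_i * 1_{A_i} with disjoint A_i,
  integral f dm = sum_i c_i * m(A_i).
Lengths of the A_i:
  m(A_1) = 0 - (-5/2) = 5/2.
  m(A_2) = 13/4 - 1/4 = 3.
  m(A_3) = 23/4 - 21/4 = 1/2.
Contributions c_i * m(A_i):
  (-2/3) * (5/2) = -5/3.
  (-3) * (3) = -9.
  (-3) * (1/2) = -3/2.
Total: -5/3 - 9 - 3/2 = -73/6.

-73/6


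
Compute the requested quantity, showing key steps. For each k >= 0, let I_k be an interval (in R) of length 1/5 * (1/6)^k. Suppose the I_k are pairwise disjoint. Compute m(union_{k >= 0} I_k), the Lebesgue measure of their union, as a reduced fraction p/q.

By countable additivity of the Lebesgue measure on pairwise disjoint measurable sets,
  m(union_{k >= 0} I_k) = sum_{k >= 0} m(I_k) = sum_{k >= 0} a * r^k,
  with a = 1/5 and r = 1/6.
Since 0 < r = 1/6 < 1, the geometric series converges:
  sum_{k >= 0} a * r^k = a / (1 - r).
  = 1/5 / (1 - 1/6)
  = 1/5 / (5/6)
  = 6/25.

6/25


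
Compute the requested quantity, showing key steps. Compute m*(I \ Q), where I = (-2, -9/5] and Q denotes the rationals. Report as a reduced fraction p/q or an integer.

The interval I = (-2, -9/5] has m(I) = -9/5 - (-2) = 1/5 (endpoints are measure-zero, so open/closed/half-open agree). Write I = (I cap Q) u (I \ Q). The rationals in I are countable, so m*(I cap Q) = 0 (cover each rational by intervals whose total length is arbitrarily small). By countable subadditivity m*(I) <= m*(I cap Q) + m*(I \ Q), hence m*(I \ Q) >= m(I) = 1/5. The reverse inequality m*(I \ Q) <= m*(I) = 1/5 is trivial since (I \ Q) is a subset of I. Therefore m*(I \ Q) = 1/5.

1/5


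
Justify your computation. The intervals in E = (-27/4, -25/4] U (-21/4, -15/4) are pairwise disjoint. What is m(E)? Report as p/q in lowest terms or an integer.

For pairwise disjoint intervals, m(union_i I_i) = sum_i m(I_i),
and m is invariant under swapping open/closed endpoints (single points have measure 0).
So m(E) = sum_i (b_i - a_i).
  I_1 has length -25/4 - (-27/4) = 1/2.
  I_2 has length -15/4 - (-21/4) = 3/2.
Summing:
  m(E) = 1/2 + 3/2 = 2.

2


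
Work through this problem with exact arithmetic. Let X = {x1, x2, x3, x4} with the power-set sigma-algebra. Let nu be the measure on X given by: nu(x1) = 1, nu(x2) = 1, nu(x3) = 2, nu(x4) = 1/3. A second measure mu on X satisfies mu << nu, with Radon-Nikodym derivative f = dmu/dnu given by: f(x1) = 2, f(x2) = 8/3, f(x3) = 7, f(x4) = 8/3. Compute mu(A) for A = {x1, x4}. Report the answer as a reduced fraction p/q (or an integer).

By the defining property of the Radon-Nikodym derivative, for every measurable set A,
  mu(A) = integral_A f dnu.
Since nu is a discrete measure concentrated on the atoms of X, the integral over A reduces to the sum
  mu(A) = sum_{x in A} f(x) * nu({x}).
Computing each term:
  x1: f(x1) * nu(x1) = 2 * 1 = 2.
  x4: f(x4) * nu(x4) = 8/3 * 1/3 = 8/9.
Summing: mu(A) = 2 + 8/9 = 26/9.

26/9


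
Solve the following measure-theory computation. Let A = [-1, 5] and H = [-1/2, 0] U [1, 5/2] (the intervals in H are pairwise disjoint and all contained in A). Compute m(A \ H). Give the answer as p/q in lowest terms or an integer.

The ambient interval has length m(A) = 5 - (-1) = 6.
Since the holes are disjoint and sit inside A, by finite additivity
  m(H) = sum_i (b_i - a_i), and m(A \ H) = m(A) - m(H).
Computing the hole measures:
  m(H_1) = 0 - (-1/2) = 1/2.
  m(H_2) = 5/2 - 1 = 3/2.
Summed: m(H) = 1/2 + 3/2 = 2.
So m(A \ H) = 6 - 2 = 4.

4


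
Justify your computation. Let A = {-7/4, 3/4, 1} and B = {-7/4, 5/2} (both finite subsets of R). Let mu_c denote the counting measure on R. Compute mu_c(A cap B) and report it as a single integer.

Counting measure on a finite set equals cardinality. mu_c(A cap B) = |A cap B| (elements appearing in both).
Enumerating the elements of A that also lie in B gives 1 element(s).
So mu_c(A cap B) = 1.

1


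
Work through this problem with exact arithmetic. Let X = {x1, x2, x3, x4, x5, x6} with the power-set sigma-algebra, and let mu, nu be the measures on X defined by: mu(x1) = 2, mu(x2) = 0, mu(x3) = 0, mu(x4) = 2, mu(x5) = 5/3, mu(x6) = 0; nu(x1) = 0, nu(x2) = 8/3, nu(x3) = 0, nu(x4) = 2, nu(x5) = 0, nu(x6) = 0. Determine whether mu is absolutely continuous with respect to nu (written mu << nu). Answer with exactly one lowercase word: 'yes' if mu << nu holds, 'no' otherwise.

mu << nu means: every nu-null measurable set is also mu-null; equivalently, for every atom x, if nu({x}) = 0 then mu({x}) = 0.
Checking each atom:
  x1: nu = 0, mu = 2 > 0 -> violates mu << nu.
  x2: nu = 8/3 > 0 -> no constraint.
  x3: nu = 0, mu = 0 -> consistent with mu << nu.
  x4: nu = 2 > 0 -> no constraint.
  x5: nu = 0, mu = 5/3 > 0 -> violates mu << nu.
  x6: nu = 0, mu = 0 -> consistent with mu << nu.
The atom(s) x1, x5 violate the condition (nu = 0 but mu > 0). Therefore mu is NOT absolutely continuous w.r.t. nu.

no


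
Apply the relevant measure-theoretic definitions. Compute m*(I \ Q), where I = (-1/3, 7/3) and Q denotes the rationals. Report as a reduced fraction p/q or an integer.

The interval I = (-1/3, 7/3) has m(I) = 7/3 - (-1/3) = 8/3 (endpoints are measure-zero, so open/closed/half-open agree). Write I = (I cap Q) u (I \ Q). The rationals in I are countable, so m*(I cap Q) = 0 (cover each rational by intervals whose total length is arbitrarily small). By countable subadditivity m*(I) <= m*(I cap Q) + m*(I \ Q), hence m*(I \ Q) >= m(I) = 8/3. The reverse inequality m*(I \ Q) <= m*(I) = 8/3 is trivial since (I \ Q) is a subset of I. Therefore m*(I \ Q) = 8/3.

8/3


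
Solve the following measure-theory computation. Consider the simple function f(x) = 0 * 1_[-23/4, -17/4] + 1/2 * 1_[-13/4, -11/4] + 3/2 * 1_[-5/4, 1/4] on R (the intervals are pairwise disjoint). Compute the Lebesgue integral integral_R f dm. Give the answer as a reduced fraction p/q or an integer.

For a simple function f = sum_i c_i * 1_{A_i} with disjoint A_i,
  integral f dm = sum_i c_i * m(A_i).
Lengths of the A_i:
  m(A_1) = -17/4 - (-23/4) = 3/2.
  m(A_2) = -11/4 - (-13/4) = 1/2.
  m(A_3) = 1/4 - (-5/4) = 3/2.
Contributions c_i * m(A_i):
  (0) * (3/2) = 0.
  (1/2) * (1/2) = 1/4.
  (3/2) * (3/2) = 9/4.
Total: 0 + 1/4 + 9/4 = 5/2.

5/2


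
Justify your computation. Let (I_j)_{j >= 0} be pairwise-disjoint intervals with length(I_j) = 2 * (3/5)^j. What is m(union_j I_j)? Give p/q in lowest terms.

By countable additivity of the Lebesgue measure on pairwise disjoint measurable sets,
  m(union_{j >= 0} I_j) = sum_{j >= 0} m(I_j) = sum_{j >= 0} a * r^j,
  with a = 2 and r = 3/5.
Since 0 < r = 3/5 < 1, the geometric series converges:
  sum_{j >= 0} a * r^j = a / (1 - r).
  = 2 / (1 - 3/5)
  = 2 / (2/5)
  = 5.

5


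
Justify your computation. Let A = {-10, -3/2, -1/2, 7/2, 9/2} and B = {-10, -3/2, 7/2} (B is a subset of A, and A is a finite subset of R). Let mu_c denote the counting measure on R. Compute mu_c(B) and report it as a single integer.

Counting measure assigns mu_c(E) = |E| (number of elements) when E is finite.
B has 3 element(s), so mu_c(B) = 3.

3


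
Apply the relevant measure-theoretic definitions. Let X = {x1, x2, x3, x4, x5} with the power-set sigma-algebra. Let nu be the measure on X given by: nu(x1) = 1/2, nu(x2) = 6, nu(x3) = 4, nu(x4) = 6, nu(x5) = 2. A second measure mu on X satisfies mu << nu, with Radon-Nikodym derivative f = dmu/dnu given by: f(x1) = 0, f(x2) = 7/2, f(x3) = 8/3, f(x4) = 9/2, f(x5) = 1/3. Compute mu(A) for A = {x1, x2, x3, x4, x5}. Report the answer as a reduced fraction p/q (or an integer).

By the defining property of the Radon-Nikodym derivative, for every measurable set A,
  mu(A) = integral_A f dnu.
Since nu is a discrete measure concentrated on the atoms of X, the integral over A reduces to the sum
  mu(A) = sum_{x in A} f(x) * nu({x}).
Computing each term:
  x1: f(x1) * nu(x1) = 0 * 1/2 = 0.
  x2: f(x2) * nu(x2) = 7/2 * 6 = 21.
  x3: f(x3) * nu(x3) = 8/3 * 4 = 32/3.
  x4: f(x4) * nu(x4) = 9/2 * 6 = 27.
  x5: f(x5) * nu(x5) = 1/3 * 2 = 2/3.
Summing: mu(A) = 0 + 21 + 32/3 + 27 + 2/3 = 178/3.

178/3


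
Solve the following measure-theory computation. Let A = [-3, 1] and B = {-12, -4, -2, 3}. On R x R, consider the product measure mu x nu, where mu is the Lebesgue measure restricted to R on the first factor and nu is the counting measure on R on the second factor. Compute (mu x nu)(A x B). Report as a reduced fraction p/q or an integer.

For a measurable rectangle A x B, the product measure satisfies
  (mu x nu)(A x B) = mu(A) * nu(B).
  mu(A) = 4.
  nu(B) = 4.
  (mu x nu)(A x B) = 4 * 4 = 16.

16


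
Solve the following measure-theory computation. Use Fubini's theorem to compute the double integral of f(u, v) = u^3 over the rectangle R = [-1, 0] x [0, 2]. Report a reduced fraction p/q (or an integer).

f(u, v) is a tensor product of a function of u and a function of v, and both factors are bounded continuous (hence Lebesgue integrable) on the rectangle, so Fubini's theorem applies:
  integral_R f d(m x m) = (integral_a1^b1 u^3 du) * (integral_a2^b2 1 dv).
Inner integral in u: integral_{-1}^{0} u^3 du = (0^4 - (-1)^4)/4
  = -1/4.
Inner integral in v: integral_{0}^{2} 1 dv = (2^1 - 0^1)/1
  = 2.
Product: (-1/4) * (2) = -1/2.

-1/2


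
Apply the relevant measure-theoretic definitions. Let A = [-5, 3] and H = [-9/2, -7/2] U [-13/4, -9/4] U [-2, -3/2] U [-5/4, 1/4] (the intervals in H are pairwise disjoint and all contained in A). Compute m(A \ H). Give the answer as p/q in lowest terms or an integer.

The ambient interval has length m(A) = 3 - (-5) = 8.
Since the holes are disjoint and sit inside A, by finite additivity
  m(H) = sum_i (b_i - a_i), and m(A \ H) = m(A) - m(H).
Computing the hole measures:
  m(H_1) = -7/2 - (-9/2) = 1.
  m(H_2) = -9/4 - (-13/4) = 1.
  m(H_3) = -3/2 - (-2) = 1/2.
  m(H_4) = 1/4 - (-5/4) = 3/2.
Summed: m(H) = 1 + 1 + 1/2 + 3/2 = 4.
So m(A \ H) = 8 - 4 = 4.

4


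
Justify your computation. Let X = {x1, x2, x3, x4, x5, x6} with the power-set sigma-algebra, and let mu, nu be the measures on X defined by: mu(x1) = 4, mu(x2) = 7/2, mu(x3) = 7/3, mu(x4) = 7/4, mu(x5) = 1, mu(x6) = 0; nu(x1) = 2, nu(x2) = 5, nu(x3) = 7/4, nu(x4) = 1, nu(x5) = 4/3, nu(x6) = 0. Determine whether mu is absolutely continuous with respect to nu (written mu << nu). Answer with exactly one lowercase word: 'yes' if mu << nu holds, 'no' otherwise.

mu << nu means: every nu-null measurable set is also mu-null; equivalently, for every atom x, if nu({x}) = 0 then mu({x}) = 0.
Checking each atom:
  x1: nu = 2 > 0 -> no constraint.
  x2: nu = 5 > 0 -> no constraint.
  x3: nu = 7/4 > 0 -> no constraint.
  x4: nu = 1 > 0 -> no constraint.
  x5: nu = 4/3 > 0 -> no constraint.
  x6: nu = 0, mu = 0 -> consistent with mu << nu.
No atom violates the condition. Therefore mu << nu.

yes


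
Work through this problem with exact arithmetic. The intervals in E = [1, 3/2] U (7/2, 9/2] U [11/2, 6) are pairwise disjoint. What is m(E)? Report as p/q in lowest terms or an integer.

For pairwise disjoint intervals, m(union_i I_i) = sum_i m(I_i),
and m is invariant under swapping open/closed endpoints (single points have measure 0).
So m(E) = sum_i (b_i - a_i).
  I_1 has length 3/2 - 1 = 1/2.
  I_2 has length 9/2 - 7/2 = 1.
  I_3 has length 6 - 11/2 = 1/2.
Summing:
  m(E) = 1/2 + 1 + 1/2 = 2.

2


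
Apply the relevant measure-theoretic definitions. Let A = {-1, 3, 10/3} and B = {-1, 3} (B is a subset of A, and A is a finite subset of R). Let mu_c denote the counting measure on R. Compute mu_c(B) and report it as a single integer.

Counting measure assigns mu_c(E) = |E| (number of elements) when E is finite.
B has 2 element(s), so mu_c(B) = 2.

2


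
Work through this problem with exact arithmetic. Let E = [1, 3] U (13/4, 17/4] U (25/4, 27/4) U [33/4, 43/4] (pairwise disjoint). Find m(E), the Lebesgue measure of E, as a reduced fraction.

For pairwise disjoint intervals, m(union_i I_i) = sum_i m(I_i),
and m is invariant under swapping open/closed endpoints (single points have measure 0).
So m(E) = sum_i (b_i - a_i).
  I_1 has length 3 - 1 = 2.
  I_2 has length 17/4 - 13/4 = 1.
  I_3 has length 27/4 - 25/4 = 1/2.
  I_4 has length 43/4 - 33/4 = 5/2.
Summing:
  m(E) = 2 + 1 + 1/2 + 5/2 = 6.

6


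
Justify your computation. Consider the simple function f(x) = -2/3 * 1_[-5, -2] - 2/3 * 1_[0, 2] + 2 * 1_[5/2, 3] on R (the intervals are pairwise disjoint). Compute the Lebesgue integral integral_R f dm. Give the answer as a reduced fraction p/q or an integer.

For a simple function f = sum_i c_i * 1_{A_i} with disjoint A_i,
  integral f dm = sum_i c_i * m(A_i).
Lengths of the A_i:
  m(A_1) = -2 - (-5) = 3.
  m(A_2) = 2 - 0 = 2.
  m(A_3) = 3 - 5/2 = 1/2.
Contributions c_i * m(A_i):
  (-2/3) * (3) = -2.
  (-2/3) * (2) = -4/3.
  (2) * (1/2) = 1.
Total: -2 - 4/3 + 1 = -7/3.

-7/3


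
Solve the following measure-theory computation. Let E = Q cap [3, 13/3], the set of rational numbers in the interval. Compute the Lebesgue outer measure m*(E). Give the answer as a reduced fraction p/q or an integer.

Q cap [3, 13/3] is countable; list its elements as q_1, q_2, ... . Fix eps > 0 and cover the k-th point by an interval of length eps * 2^(-k). The cover has total length eps * sum_{k>=1} 2^(-k) = eps, so by definition of outer measure m*(Q cap [3, 13/3]) <= eps. Since eps was arbitrary and m* >= 0, the outer measure is 0.

0


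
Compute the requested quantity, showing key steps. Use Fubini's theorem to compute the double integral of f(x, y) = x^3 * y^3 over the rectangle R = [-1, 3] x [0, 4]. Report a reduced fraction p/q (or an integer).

f(x, y) is a tensor product of a function of x and a function of y, and both factors are bounded continuous (hence Lebesgue integrable) on the rectangle, so Fubini's theorem applies:
  integral_R f d(m x m) = (integral_a1^b1 x^3 dx) * (integral_a2^b2 y^3 dy).
Inner integral in x: integral_{-1}^{3} x^3 dx = (3^4 - (-1)^4)/4
  = 20.
Inner integral in y: integral_{0}^{4} y^3 dy = (4^4 - 0^4)/4
  = 64.
Product: (20) * (64) = 1280.

1280


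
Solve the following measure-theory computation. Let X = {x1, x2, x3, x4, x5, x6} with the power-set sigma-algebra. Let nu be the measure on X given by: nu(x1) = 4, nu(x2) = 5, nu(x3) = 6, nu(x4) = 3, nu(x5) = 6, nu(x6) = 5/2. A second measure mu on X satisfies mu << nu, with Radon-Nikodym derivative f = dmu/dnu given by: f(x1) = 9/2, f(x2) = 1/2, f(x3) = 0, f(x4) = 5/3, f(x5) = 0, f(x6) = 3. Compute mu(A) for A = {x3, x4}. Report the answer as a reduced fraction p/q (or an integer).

By the defining property of the Radon-Nikodym derivative, for every measurable set A,
  mu(A) = integral_A f dnu.
Since nu is a discrete measure concentrated on the atoms of X, the integral over A reduces to the sum
  mu(A) = sum_{x in A} f(x) * nu({x}).
Computing each term:
  x3: f(x3) * nu(x3) = 0 * 6 = 0.
  x4: f(x4) * nu(x4) = 5/3 * 3 = 5.
Summing: mu(A) = 0 + 5 = 5.

5


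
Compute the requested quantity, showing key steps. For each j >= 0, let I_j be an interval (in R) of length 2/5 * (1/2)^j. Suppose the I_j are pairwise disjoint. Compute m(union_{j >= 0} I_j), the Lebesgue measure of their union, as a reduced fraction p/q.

By countable additivity of the Lebesgue measure on pairwise disjoint measurable sets,
  m(union_{j >= 0} I_j) = sum_{j >= 0} m(I_j) = sum_{j >= 0} a * r^j,
  with a = 2/5 and r = 1/2.
Since 0 < r = 1/2 < 1, the geometric series converges:
  sum_{j >= 0} a * r^j = a / (1 - r).
  = 2/5 / (1 - 1/2)
  = 2/5 / (1/2)
  = 4/5.

4/5


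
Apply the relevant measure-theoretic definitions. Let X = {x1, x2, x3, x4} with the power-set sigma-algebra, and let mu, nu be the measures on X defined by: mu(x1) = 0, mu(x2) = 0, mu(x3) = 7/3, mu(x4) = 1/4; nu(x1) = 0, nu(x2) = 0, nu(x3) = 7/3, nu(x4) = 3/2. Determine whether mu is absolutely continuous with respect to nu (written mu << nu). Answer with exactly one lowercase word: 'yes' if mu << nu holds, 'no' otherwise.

mu << nu means: every nu-null measurable set is also mu-null; equivalently, for every atom x, if nu({x}) = 0 then mu({x}) = 0.
Checking each atom:
  x1: nu = 0, mu = 0 -> consistent with mu << nu.
  x2: nu = 0, mu = 0 -> consistent with mu << nu.
  x3: nu = 7/3 > 0 -> no constraint.
  x4: nu = 3/2 > 0 -> no constraint.
No atom violates the condition. Therefore mu << nu.

yes


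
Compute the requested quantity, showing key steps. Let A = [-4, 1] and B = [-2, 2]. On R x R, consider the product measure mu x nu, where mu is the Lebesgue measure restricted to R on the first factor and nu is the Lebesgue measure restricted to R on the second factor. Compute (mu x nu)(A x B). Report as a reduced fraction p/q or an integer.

For a measurable rectangle A x B, the product measure satisfies
  (mu x nu)(A x B) = mu(A) * nu(B).
  mu(A) = 5.
  nu(B) = 4.
  (mu x nu)(A x B) = 5 * 4 = 20.

20


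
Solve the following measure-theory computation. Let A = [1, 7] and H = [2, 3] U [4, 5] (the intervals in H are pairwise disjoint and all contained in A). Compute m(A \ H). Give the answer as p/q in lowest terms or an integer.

The ambient interval has length m(A) = 7 - 1 = 6.
Since the holes are disjoint and sit inside A, by finite additivity
  m(H) = sum_i (b_i - a_i), and m(A \ H) = m(A) - m(H).
Computing the hole measures:
  m(H_1) = 3 - 2 = 1.
  m(H_2) = 5 - 4 = 1.
Summed: m(H) = 1 + 1 = 2.
So m(A \ H) = 6 - 2 = 4.

4


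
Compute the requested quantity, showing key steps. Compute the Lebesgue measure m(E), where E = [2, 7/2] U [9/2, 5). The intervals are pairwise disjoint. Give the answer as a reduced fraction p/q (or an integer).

For pairwise disjoint intervals, m(union_i I_i) = sum_i m(I_i),
and m is invariant under swapping open/closed endpoints (single points have measure 0).
So m(E) = sum_i (b_i - a_i).
  I_1 has length 7/2 - 2 = 3/2.
  I_2 has length 5 - 9/2 = 1/2.
Summing:
  m(E) = 3/2 + 1/2 = 2.

2


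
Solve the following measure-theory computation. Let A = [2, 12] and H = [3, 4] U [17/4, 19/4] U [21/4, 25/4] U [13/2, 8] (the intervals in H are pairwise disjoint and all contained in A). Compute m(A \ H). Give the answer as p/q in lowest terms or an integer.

The ambient interval has length m(A) = 12 - 2 = 10.
Since the holes are disjoint and sit inside A, by finite additivity
  m(H) = sum_i (b_i - a_i), and m(A \ H) = m(A) - m(H).
Computing the hole measures:
  m(H_1) = 4 - 3 = 1.
  m(H_2) = 19/4 - 17/4 = 1/2.
  m(H_3) = 25/4 - 21/4 = 1.
  m(H_4) = 8 - 13/2 = 3/2.
Summed: m(H) = 1 + 1/2 + 1 + 3/2 = 4.
So m(A \ H) = 10 - 4 = 6.

6


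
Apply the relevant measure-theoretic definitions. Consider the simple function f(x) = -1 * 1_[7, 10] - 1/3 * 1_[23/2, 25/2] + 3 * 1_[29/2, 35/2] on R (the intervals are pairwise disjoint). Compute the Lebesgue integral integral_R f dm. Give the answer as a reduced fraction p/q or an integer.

For a simple function f = sum_i c_i * 1_{A_i} with disjoint A_i,
  integral f dm = sum_i c_i * m(A_i).
Lengths of the A_i:
  m(A_1) = 10 - 7 = 3.
  m(A_2) = 25/2 - 23/2 = 1.
  m(A_3) = 35/2 - 29/2 = 3.
Contributions c_i * m(A_i):
  (-1) * (3) = -3.
  (-1/3) * (1) = -1/3.
  (3) * (3) = 9.
Total: -3 - 1/3 + 9 = 17/3.

17/3


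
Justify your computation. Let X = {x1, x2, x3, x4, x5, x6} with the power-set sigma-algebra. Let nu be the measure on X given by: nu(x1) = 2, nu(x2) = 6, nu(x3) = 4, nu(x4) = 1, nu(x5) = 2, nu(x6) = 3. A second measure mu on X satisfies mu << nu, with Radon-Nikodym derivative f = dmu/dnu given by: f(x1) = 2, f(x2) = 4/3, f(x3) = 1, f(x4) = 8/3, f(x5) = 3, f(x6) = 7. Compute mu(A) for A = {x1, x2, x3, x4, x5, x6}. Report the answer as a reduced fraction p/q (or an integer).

By the defining property of the Radon-Nikodym derivative, for every measurable set A,
  mu(A) = integral_A f dnu.
Since nu is a discrete measure concentrated on the atoms of X, the integral over A reduces to the sum
  mu(A) = sum_{x in A} f(x) * nu({x}).
Computing each term:
  x1: f(x1) * nu(x1) = 2 * 2 = 4.
  x2: f(x2) * nu(x2) = 4/3 * 6 = 8.
  x3: f(x3) * nu(x3) = 1 * 4 = 4.
  x4: f(x4) * nu(x4) = 8/3 * 1 = 8/3.
  x5: f(x5) * nu(x5) = 3 * 2 = 6.
  x6: f(x6) * nu(x6) = 7 * 3 = 21.
Summing: mu(A) = 4 + 8 + 4 + 8/3 + 6 + 21 = 137/3.

137/3


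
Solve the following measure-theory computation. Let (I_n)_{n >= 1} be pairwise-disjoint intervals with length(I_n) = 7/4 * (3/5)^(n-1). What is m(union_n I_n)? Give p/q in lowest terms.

By countable additivity of the Lebesgue measure on pairwise disjoint measurable sets,
  m(union_{n >= 1} I_n) = sum_{n >= 1} m(I_n) = sum_{n >= 1} a * r^(n-1),
  with a = 7/4 and r = 3/5.
Since 0 < r = 3/5 < 1, the geometric series converges:
  sum_{n >= 1} a * r^(n-1) = a / (1 - r).
  = 7/4 / (1 - 3/5)
  = 7/4 / (2/5)
  = 35/8.

35/8


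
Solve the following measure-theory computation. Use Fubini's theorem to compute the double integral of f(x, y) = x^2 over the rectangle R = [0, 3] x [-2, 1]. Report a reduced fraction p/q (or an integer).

f(x, y) is a tensor product of a function of x and a function of y, and both factors are bounded continuous (hence Lebesgue integrable) on the rectangle, so Fubini's theorem applies:
  integral_R f d(m x m) = (integral_a1^b1 x^2 dx) * (integral_a2^b2 1 dy).
Inner integral in x: integral_{0}^{3} x^2 dx = (3^3 - 0^3)/3
  = 9.
Inner integral in y: integral_{-2}^{1} 1 dy = (1^1 - (-2)^1)/1
  = 3.
Product: (9) * (3) = 27.

27


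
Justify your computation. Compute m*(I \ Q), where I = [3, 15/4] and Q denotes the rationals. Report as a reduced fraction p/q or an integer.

The interval I = [3, 15/4] has m(I) = 15/4 - 3 = 3/4 (endpoints are measure-zero, so open/closed/half-open agree). Write I = (I cap Q) u (I \ Q). The rationals in I are countable, so m*(I cap Q) = 0 (cover each rational by intervals whose total length is arbitrarily small). By countable subadditivity m*(I) <= m*(I cap Q) + m*(I \ Q), hence m*(I \ Q) >= m(I) = 3/4. The reverse inequality m*(I \ Q) <= m*(I) = 3/4 is trivial since (I \ Q) is a subset of I. Therefore m*(I \ Q) = 3/4.

3/4


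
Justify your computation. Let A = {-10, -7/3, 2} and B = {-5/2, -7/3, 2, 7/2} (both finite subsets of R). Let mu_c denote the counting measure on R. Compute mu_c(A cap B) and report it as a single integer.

Counting measure on a finite set equals cardinality. mu_c(A cap B) = |A cap B| (elements appearing in both).
Enumerating the elements of A that also lie in B gives 2 element(s).
So mu_c(A cap B) = 2.

2


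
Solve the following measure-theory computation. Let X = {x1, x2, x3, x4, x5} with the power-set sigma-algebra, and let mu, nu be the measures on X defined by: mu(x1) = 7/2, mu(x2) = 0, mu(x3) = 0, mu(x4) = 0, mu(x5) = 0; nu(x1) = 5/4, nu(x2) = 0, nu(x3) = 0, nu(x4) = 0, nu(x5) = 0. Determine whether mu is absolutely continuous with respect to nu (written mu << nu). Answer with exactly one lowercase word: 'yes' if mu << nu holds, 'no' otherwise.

mu << nu means: every nu-null measurable set is also mu-null; equivalently, for every atom x, if nu({x}) = 0 then mu({x}) = 0.
Checking each atom:
  x1: nu = 5/4 > 0 -> no constraint.
  x2: nu = 0, mu = 0 -> consistent with mu << nu.
  x3: nu = 0, mu = 0 -> consistent with mu << nu.
  x4: nu = 0, mu = 0 -> consistent with mu << nu.
  x5: nu = 0, mu = 0 -> consistent with mu << nu.
No atom violates the condition. Therefore mu << nu.

yes


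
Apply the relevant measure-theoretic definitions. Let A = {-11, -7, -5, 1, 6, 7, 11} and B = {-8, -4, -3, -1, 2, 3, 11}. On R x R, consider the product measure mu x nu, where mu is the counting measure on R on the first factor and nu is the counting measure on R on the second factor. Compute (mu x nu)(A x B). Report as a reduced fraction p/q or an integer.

For a measurable rectangle A x B, the product measure satisfies
  (mu x nu)(A x B) = mu(A) * nu(B).
  mu(A) = 7.
  nu(B) = 7.
  (mu x nu)(A x B) = 7 * 7 = 49.

49


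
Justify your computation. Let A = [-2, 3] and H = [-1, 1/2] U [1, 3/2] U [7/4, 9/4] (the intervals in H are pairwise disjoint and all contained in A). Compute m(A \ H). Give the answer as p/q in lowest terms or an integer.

The ambient interval has length m(A) = 3 - (-2) = 5.
Since the holes are disjoint and sit inside A, by finite additivity
  m(H) = sum_i (b_i - a_i), and m(A \ H) = m(A) - m(H).
Computing the hole measures:
  m(H_1) = 1/2 - (-1) = 3/2.
  m(H_2) = 3/2 - 1 = 1/2.
  m(H_3) = 9/4 - 7/4 = 1/2.
Summed: m(H) = 3/2 + 1/2 + 1/2 = 5/2.
So m(A \ H) = 5 - 5/2 = 5/2.

5/2


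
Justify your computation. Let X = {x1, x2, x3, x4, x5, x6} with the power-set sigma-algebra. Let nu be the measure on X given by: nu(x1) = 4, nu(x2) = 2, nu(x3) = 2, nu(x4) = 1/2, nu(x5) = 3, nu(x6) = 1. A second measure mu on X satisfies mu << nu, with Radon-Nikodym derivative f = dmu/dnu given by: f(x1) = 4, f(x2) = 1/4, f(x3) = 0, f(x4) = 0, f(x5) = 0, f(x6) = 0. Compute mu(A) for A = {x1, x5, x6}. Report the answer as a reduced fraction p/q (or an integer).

By the defining property of the Radon-Nikodym derivative, for every measurable set A,
  mu(A) = integral_A f dnu.
Since nu is a discrete measure concentrated on the atoms of X, the integral over A reduces to the sum
  mu(A) = sum_{x in A} f(x) * nu({x}).
Computing each term:
  x1: f(x1) * nu(x1) = 4 * 4 = 16.
  x5: f(x5) * nu(x5) = 0 * 3 = 0.
  x6: f(x6) * nu(x6) = 0 * 1 = 0.
Summing: mu(A) = 16 + 0 + 0 = 16.

16


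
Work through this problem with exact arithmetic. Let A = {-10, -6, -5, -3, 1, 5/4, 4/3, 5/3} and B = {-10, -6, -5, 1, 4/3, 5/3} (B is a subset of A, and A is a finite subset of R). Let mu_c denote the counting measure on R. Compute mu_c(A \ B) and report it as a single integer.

Counting measure assigns mu_c(E) = |E| (number of elements) when E is finite. For B subset A, A \ B is the set of elements of A not in B, so |A \ B| = |A| - |B|.
|A| = 8, |B| = 6, so mu_c(A \ B) = 8 - 6 = 2.

2


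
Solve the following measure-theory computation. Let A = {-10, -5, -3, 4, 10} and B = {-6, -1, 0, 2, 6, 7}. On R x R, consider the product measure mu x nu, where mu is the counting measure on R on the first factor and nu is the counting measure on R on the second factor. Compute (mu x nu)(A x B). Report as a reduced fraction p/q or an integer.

For a measurable rectangle A x B, the product measure satisfies
  (mu x nu)(A x B) = mu(A) * nu(B).
  mu(A) = 5.
  nu(B) = 6.
  (mu x nu)(A x B) = 5 * 6 = 30.

30


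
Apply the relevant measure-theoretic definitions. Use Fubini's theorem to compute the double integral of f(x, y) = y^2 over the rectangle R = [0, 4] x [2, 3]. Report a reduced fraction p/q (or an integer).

f(x, y) is a tensor product of a function of x and a function of y, and both factors are bounded continuous (hence Lebesgue integrable) on the rectangle, so Fubini's theorem applies:
  integral_R f d(m x m) = (integral_a1^b1 1 dx) * (integral_a2^b2 y^2 dy).
Inner integral in x: integral_{0}^{4} 1 dx = (4^1 - 0^1)/1
  = 4.
Inner integral in y: integral_{2}^{3} y^2 dy = (3^3 - 2^3)/3
  = 19/3.
Product: (4) * (19/3) = 76/3.

76/3


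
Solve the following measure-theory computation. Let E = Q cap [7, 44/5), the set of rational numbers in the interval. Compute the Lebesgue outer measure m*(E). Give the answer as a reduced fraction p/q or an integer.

Q cap [7, 44/5) is countable; list its elements as q_1, q_2, ... . Fix eps > 0 and cover the k-th point by an interval of length eps * 2^(-k). The cover has total length eps * sum_{k>=1} 2^(-k) = eps, so by definition of outer measure m*(Q cap [7, 44/5)) <= eps. Since eps was arbitrary and m* >= 0, the outer measure is 0.

0


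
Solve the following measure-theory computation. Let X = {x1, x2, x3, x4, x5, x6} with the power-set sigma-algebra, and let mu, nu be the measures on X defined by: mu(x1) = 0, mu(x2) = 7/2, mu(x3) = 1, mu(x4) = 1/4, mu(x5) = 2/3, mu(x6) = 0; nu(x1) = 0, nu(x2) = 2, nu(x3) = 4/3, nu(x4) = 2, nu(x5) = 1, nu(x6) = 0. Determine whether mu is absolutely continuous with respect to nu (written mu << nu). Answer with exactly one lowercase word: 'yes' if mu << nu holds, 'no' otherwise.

mu << nu means: every nu-null measurable set is also mu-null; equivalently, for every atom x, if nu({x}) = 0 then mu({x}) = 0.
Checking each atom:
  x1: nu = 0, mu = 0 -> consistent with mu << nu.
  x2: nu = 2 > 0 -> no constraint.
  x3: nu = 4/3 > 0 -> no constraint.
  x4: nu = 2 > 0 -> no constraint.
  x5: nu = 1 > 0 -> no constraint.
  x6: nu = 0, mu = 0 -> consistent with mu << nu.
No atom violates the condition. Therefore mu << nu.

yes


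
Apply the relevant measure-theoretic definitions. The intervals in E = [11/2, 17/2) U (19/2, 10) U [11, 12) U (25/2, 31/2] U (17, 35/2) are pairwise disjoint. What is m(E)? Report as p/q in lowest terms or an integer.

For pairwise disjoint intervals, m(union_i I_i) = sum_i m(I_i),
and m is invariant under swapping open/closed endpoints (single points have measure 0).
So m(E) = sum_i (b_i - a_i).
  I_1 has length 17/2 - 11/2 = 3.
  I_2 has length 10 - 19/2 = 1/2.
  I_3 has length 12 - 11 = 1.
  I_4 has length 31/2 - 25/2 = 3.
  I_5 has length 35/2 - 17 = 1/2.
Summing:
  m(E) = 3 + 1/2 + 1 + 3 + 1/2 = 8.

8


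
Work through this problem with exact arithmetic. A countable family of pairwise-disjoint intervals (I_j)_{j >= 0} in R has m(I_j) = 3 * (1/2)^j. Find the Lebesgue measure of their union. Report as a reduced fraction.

By countable additivity of the Lebesgue measure on pairwise disjoint measurable sets,
  m(union_{j >= 0} I_j) = sum_{j >= 0} m(I_j) = sum_{j >= 0} a * r^j,
  with a = 3 and r = 1/2.
Since 0 < r = 1/2 < 1, the geometric series converges:
  sum_{j >= 0} a * r^j = a / (1 - r).
  = 3 / (1 - 1/2)
  = 3 / (1/2)
  = 6.

6


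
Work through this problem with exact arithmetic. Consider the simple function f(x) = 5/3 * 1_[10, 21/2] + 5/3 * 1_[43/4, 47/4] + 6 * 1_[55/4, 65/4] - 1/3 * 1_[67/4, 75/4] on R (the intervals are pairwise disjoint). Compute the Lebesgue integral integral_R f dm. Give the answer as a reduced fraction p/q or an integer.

For a simple function f = sum_i c_i * 1_{A_i} with disjoint A_i,
  integral f dm = sum_i c_i * m(A_i).
Lengths of the A_i:
  m(A_1) = 21/2 - 10 = 1/2.
  m(A_2) = 47/4 - 43/4 = 1.
  m(A_3) = 65/4 - 55/4 = 5/2.
  m(A_4) = 75/4 - 67/4 = 2.
Contributions c_i * m(A_i):
  (5/3) * (1/2) = 5/6.
  (5/3) * (1) = 5/3.
  (6) * (5/2) = 15.
  (-1/3) * (2) = -2/3.
Total: 5/6 + 5/3 + 15 - 2/3 = 101/6.

101/6


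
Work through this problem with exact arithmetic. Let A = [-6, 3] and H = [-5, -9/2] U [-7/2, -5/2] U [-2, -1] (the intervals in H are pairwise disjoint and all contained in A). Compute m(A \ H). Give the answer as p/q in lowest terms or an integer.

The ambient interval has length m(A) = 3 - (-6) = 9.
Since the holes are disjoint and sit inside A, by finite additivity
  m(H) = sum_i (b_i - a_i), and m(A \ H) = m(A) - m(H).
Computing the hole measures:
  m(H_1) = -9/2 - (-5) = 1/2.
  m(H_2) = -5/2 - (-7/2) = 1.
  m(H_3) = -1 - (-2) = 1.
Summed: m(H) = 1/2 + 1 + 1 = 5/2.
So m(A \ H) = 9 - 5/2 = 13/2.

13/2


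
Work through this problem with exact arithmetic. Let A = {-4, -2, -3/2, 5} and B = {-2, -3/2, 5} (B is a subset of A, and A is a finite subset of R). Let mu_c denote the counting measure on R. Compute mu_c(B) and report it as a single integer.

Counting measure assigns mu_c(E) = |E| (number of elements) when E is finite.
B has 3 element(s), so mu_c(B) = 3.

3


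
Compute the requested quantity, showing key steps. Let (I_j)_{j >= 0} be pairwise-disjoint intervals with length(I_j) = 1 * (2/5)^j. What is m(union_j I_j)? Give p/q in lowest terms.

By countable additivity of the Lebesgue measure on pairwise disjoint measurable sets,
  m(union_{j >= 0} I_j) = sum_{j >= 0} m(I_j) = sum_{j >= 0} a * r^j,
  with a = 1 and r = 2/5.
Since 0 < r = 2/5 < 1, the geometric series converges:
  sum_{j >= 0} a * r^j = a / (1 - r).
  = 1 / (1 - 2/5)
  = 1 / (3/5)
  = 5/3.

5/3


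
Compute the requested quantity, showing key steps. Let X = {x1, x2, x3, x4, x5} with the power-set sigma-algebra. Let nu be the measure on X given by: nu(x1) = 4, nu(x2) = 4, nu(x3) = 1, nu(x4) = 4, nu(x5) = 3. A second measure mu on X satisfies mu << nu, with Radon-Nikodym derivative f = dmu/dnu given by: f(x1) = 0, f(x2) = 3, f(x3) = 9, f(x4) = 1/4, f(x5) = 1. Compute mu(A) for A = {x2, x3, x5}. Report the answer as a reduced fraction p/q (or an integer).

By the defining property of the Radon-Nikodym derivative, for every measurable set A,
  mu(A) = integral_A f dnu.
Since nu is a discrete measure concentrated on the atoms of X, the integral over A reduces to the sum
  mu(A) = sum_{x in A} f(x) * nu({x}).
Computing each term:
  x2: f(x2) * nu(x2) = 3 * 4 = 12.
  x3: f(x3) * nu(x3) = 9 * 1 = 9.
  x5: f(x5) * nu(x5) = 1 * 3 = 3.
Summing: mu(A) = 12 + 9 + 3 = 24.

24


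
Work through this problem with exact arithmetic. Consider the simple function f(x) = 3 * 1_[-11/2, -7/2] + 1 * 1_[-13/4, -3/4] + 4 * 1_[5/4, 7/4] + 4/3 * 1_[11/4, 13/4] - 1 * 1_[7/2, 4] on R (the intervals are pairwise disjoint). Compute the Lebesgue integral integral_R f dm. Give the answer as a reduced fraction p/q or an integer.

For a simple function f = sum_i c_i * 1_{A_i} with disjoint A_i,
  integral f dm = sum_i c_i * m(A_i).
Lengths of the A_i:
  m(A_1) = -7/2 - (-11/2) = 2.
  m(A_2) = -3/4 - (-13/4) = 5/2.
  m(A_3) = 7/4 - 5/4 = 1/2.
  m(A_4) = 13/4 - 11/4 = 1/2.
  m(A_5) = 4 - 7/2 = 1/2.
Contributions c_i * m(A_i):
  (3) * (2) = 6.
  (1) * (5/2) = 5/2.
  (4) * (1/2) = 2.
  (4/3) * (1/2) = 2/3.
  (-1) * (1/2) = -1/2.
Total: 6 + 5/2 + 2 + 2/3 - 1/2 = 32/3.

32/3


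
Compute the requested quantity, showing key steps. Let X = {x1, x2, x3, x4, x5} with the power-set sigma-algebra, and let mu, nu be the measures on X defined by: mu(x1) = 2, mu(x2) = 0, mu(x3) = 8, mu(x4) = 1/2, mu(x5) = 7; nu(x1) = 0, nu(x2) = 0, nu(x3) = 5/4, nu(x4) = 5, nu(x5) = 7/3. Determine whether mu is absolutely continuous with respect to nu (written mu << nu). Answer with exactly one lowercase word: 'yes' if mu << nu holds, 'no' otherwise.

mu << nu means: every nu-null measurable set is also mu-null; equivalently, for every atom x, if nu({x}) = 0 then mu({x}) = 0.
Checking each atom:
  x1: nu = 0, mu = 2 > 0 -> violates mu << nu.
  x2: nu = 0, mu = 0 -> consistent with mu << nu.
  x3: nu = 5/4 > 0 -> no constraint.
  x4: nu = 5 > 0 -> no constraint.
  x5: nu = 7/3 > 0 -> no constraint.
The atom(s) x1 violate the condition (nu = 0 but mu > 0). Therefore mu is NOT absolutely continuous w.r.t. nu.

no


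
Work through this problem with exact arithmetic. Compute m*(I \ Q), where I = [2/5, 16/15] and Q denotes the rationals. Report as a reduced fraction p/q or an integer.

The interval I = [2/5, 16/15] has m(I) = 16/15 - 2/5 = 2/3 (endpoints are measure-zero, so open/closed/half-open agree). Write I = (I cap Q) u (I \ Q). The rationals in I are countable, so m*(I cap Q) = 0 (cover each rational by intervals whose total length is arbitrarily small). By countable subadditivity m*(I) <= m*(I cap Q) + m*(I \ Q), hence m*(I \ Q) >= m(I) = 2/3. The reverse inequality m*(I \ Q) <= m*(I) = 2/3 is trivial since (I \ Q) is a subset of I. Therefore m*(I \ Q) = 2/3.

2/3


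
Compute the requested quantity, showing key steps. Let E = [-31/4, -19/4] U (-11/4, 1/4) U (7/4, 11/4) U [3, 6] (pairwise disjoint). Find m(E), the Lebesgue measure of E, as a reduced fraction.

For pairwise disjoint intervals, m(union_i I_i) = sum_i m(I_i),
and m is invariant under swapping open/closed endpoints (single points have measure 0).
So m(E) = sum_i (b_i - a_i).
  I_1 has length -19/4 - (-31/4) = 3.
  I_2 has length 1/4 - (-11/4) = 3.
  I_3 has length 11/4 - 7/4 = 1.
  I_4 has length 6 - 3 = 3.
Summing:
  m(E) = 3 + 3 + 1 + 3 = 10.

10
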